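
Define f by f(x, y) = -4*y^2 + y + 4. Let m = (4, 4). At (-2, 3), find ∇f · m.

-92

∂f/∂x = 0
∂f/∂y = -8*y + 1
∇f at (-2, 3) = (0, -23)
∇f · m = (0)(4) + (-23)(4) = -92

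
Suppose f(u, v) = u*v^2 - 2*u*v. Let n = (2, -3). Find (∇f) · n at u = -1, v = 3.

18

∂f/∂u = v^2 - 2*v
∂f/∂v = 2*u*v - 2*u
∇f at (-1, 3) = (3, -4)
∇f · n = (3)(2) + (-4)(-3) = 18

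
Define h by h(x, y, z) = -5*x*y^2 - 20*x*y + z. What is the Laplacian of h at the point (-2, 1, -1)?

20

∂²h/∂x² = 0
∂²h/∂y² = -10*x
∂²h/∂z² = 0
∇²h = -10*x
At (-2, 1, -1): 20.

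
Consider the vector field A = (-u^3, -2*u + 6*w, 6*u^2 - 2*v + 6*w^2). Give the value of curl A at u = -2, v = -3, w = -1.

(-8, 24, -2)

(∇×A)₁ = ∂A₃/∂v − ∂A₂/∂w = -8
(∇×A)₂ = ∂A₁/∂w − ∂A₃/∂u = -12*u
(∇×A)₃ = ∂A₂/∂u − ∂A₁/∂v = -2
∇×A = (-8, -12*u, -2)
At (-2, -3, -1): (-8, 24, -2).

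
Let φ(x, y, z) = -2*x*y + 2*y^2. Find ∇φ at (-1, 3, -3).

(-6, 14, 0)

∂φ/∂x = -2*y
∂φ/∂y = -2*x + 4*y
∂φ/∂z = 0
∇φ = (-2*y, -2*x + 4*y, 0)
At (-1, 3, -3): (-6, 14, 0).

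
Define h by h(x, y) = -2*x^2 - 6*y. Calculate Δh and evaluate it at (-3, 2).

∂²h/∂x² = -4
∂²h/∂y² = 0
∇²h = -4
At (-3, 2): -4.

-4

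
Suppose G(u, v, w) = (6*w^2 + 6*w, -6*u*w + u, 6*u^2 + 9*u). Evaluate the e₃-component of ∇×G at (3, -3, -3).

(∇×G)_3 = ∂G₂/∂u − ∂G₁/∂v
= -6*w + 1 − (0)
= -6*w + 1
At (3, -3, -3): 19.

19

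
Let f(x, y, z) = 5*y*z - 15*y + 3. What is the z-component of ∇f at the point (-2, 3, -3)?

(∇f)_3 = ∂f/∂z = 5*y
At (-2, 3, -3): 15.

15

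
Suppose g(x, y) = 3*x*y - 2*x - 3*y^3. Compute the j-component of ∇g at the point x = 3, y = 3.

-72

(∇g)_2 = ∂g/∂y = 3*x - 9*y^2
At (3, 3): -72.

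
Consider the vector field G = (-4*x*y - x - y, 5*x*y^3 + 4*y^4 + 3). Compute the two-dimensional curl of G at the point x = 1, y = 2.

45

∂G₂/∂x = 5*y^3
∂G₁/∂y = -4*x - 1
Scalar curl = 4*x + 5*y^3 + 1
At (1, 2): 45.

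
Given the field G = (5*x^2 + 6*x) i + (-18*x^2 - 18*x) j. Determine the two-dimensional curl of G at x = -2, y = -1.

∂G₂/∂x = -36*x - 18
∂G₁/∂y = 0
Scalar curl = -36*x - 18
At (-2, -1): 54.

54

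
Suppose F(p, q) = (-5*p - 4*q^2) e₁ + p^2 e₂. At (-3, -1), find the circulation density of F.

-14

∂F₂/∂p = 2*p
∂F₁/∂q = -8*q
Scalar curl = 2*p + 8*q
At (-3, -1): -14.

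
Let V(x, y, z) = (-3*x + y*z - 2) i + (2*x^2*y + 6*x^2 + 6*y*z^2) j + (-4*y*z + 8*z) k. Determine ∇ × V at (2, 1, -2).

(32, 1, 34)

(∇×V)₁ = ∂V₃/∂y − ∂V₂/∂z = -12*y*z - 4*z
(∇×V)₂ = ∂V₁/∂z − ∂V₃/∂x = y
(∇×V)₃ = ∂V₂/∂x − ∂V₁/∂y = 4*x*y + 12*x - z
∇×V = (-12*y*z - 4*z, y, 4*x*y + 12*x - z)
At (2, 1, -2): (32, 1, 34).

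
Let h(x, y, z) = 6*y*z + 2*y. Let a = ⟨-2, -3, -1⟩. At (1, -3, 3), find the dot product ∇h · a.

-42

∂h/∂x = 0
∂h/∂y = 6*z + 2
∂h/∂z = 6*y
∇h at (1, -3, 3) = (0, 20, -18)
∇h · a = (0)(-2) + (20)(-3) + (-18)(-1) = -42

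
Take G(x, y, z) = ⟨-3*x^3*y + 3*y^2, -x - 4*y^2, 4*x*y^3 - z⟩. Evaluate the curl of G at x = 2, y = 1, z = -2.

(∇×G)₁ = ∂G₃/∂y − ∂G₂/∂z = 12*x*y^2
(∇×G)₂ = ∂G₁/∂z − ∂G₃/∂x = -4*y^3
(∇×G)₃ = ∂G₂/∂x − ∂G₁/∂y = 3*x^3 - 6*y - 1
∇×G = (12*x*y^2, -4*y^3, 3*x^3 - 6*y - 1)
At (2, 1, -2): (24, -4, 17).

(24, -4, 17)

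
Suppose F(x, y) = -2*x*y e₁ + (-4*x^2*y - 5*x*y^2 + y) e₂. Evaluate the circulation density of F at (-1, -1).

-15

∂F₂/∂x = -8*x*y - 5*y^2
∂F₁/∂y = -2*x
Scalar curl = -8*x*y + 2*x - 5*y^2
At (-1, -1): -15.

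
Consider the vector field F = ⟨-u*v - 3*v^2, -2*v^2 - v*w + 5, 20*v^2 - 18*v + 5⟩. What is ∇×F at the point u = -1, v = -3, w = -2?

(∇×F)₁ = ∂F₃/∂v − ∂F₂/∂w = 41*v - 18
(∇×F)₂ = ∂F₁/∂w − ∂F₃/∂u = 0
(∇×F)₃ = ∂F₂/∂u − ∂F₁/∂v = u + 6*v
∇×F = (41*v - 18, 0, u + 6*v)
At (-1, -3, -2): (-141, 0, -19).

(-141, 0, -19)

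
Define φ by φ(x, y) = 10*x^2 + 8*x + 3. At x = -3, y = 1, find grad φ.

(-52, 0)

∂φ/∂x = 20*x + 8
∂φ/∂y = 0
∇φ = (20*x + 8, 0)
At (-3, 1): (-52, 0).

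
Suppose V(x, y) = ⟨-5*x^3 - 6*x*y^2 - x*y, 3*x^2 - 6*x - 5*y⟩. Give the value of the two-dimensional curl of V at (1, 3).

∂V₂/∂x = 6*x - 6
∂V₁/∂y = -12*x*y - x
Scalar curl = 12*x*y + 7*x - 6
At (1, 3): 37.

37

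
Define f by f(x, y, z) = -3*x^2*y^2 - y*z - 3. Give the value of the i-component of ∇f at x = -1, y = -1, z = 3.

(∇f)_1 = ∂f/∂x = -6*x*y^2
At (-1, -1, 3): 6.

6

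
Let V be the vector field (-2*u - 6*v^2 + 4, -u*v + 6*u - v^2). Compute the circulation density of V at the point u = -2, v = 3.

39

∂V₂/∂u = -v + 6
∂V₁/∂v = -12*v
Scalar curl = 11*v + 6
At (-2, 3): 39.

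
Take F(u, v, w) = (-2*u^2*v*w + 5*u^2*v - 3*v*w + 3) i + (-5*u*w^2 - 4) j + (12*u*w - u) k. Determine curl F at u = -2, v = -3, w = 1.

(-20, 22, -14)

(∇×F)₁ = ∂F₃/∂v − ∂F₂/∂w = 10*u*w
(∇×F)₂ = ∂F₁/∂w − ∂F₃/∂u = -2*u^2*v - 3*v - 12*w + 1
(∇×F)₃ = ∂F₂/∂u − ∂F₁/∂v = 2*u^2*w - 5*u^2 - 5*w^2 + 3*w
∇×F = (10*u*w, -2*u^2*v - 3*v - 12*w + 1, 2*u^2*w - 5*u^2 - 5*w^2 + 3*w)
At (-2, -3, 1): (-20, 22, -14).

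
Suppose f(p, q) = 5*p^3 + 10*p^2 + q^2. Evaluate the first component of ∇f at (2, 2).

100

(∇f)_1 = ∂f/∂p = 15*p^2 + 20*p
At (2, 2): 100.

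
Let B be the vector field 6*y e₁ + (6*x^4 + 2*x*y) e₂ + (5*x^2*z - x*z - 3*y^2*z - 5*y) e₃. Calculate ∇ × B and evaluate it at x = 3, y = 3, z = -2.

(∇×B)₁ = ∂B₃/∂y − ∂B₂/∂z = -6*y*z - 5
(∇×B)₂ = ∂B₁/∂z − ∂B₃/∂x = -10*x*z + z
(∇×B)₃ = ∂B₂/∂x − ∂B₁/∂y = 24*x^3 + 2*y - 6
∇×B = (-6*y*z - 5, -10*x*z + z, 24*x^3 + 2*y - 6)
At (3, 3, -2): (31, 58, 648).

(31, 58, 648)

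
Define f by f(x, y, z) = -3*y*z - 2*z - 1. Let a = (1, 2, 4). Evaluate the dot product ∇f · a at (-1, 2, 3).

∂f/∂x = 0
∂f/∂y = -3*z
∂f/∂z = -3*y - 2
∇f at (-1, 2, 3) = (0, -9, -8)
∇f · a = (0)(1) + (-9)(2) + (-8)(4) = -50

-50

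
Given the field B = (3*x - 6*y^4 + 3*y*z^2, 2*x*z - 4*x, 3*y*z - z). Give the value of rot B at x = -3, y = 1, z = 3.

(∇×B)₁ = ∂B₃/∂y − ∂B₂/∂z = -2*x + 3*z
(∇×B)₂ = ∂B₁/∂z − ∂B₃/∂x = 6*y*z
(∇×B)₃ = ∂B₂/∂x − ∂B₁/∂y = 24*y^3 - 3*z^2 + 2*z - 4
∇×B = (-2*x + 3*z, 6*y*z, 24*y^3 - 3*z^2 + 2*z - 4)
At (-3, 1, 3): (15, 18, -1).

(15, 18, -1)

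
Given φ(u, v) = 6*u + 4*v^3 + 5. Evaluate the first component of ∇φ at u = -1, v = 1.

6

(∇φ)_1 = ∂φ/∂u = 6
At (-1, 1): 6.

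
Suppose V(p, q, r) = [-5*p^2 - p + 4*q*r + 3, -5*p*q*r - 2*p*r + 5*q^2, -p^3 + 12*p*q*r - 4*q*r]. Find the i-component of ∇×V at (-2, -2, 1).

(∇×V)_1 = ∂V₃/∂q − ∂V₂/∂r
= 12*p*r - 4*r − (-5*p*q - 2*p)
= 5*p*q + 12*p*r + 2*p - 4*r
At (-2, -2, 1): -12.

-12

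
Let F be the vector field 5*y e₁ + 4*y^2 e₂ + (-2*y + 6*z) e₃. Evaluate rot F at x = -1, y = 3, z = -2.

(-2, 0, -5)

(∇×F)₁ = ∂F₃/∂y − ∂F₂/∂z = -2
(∇×F)₂ = ∂F₁/∂z − ∂F₃/∂x = 0
(∇×F)₃ = ∂F₂/∂x − ∂F₁/∂y = -5
∇×F = (-2, 0, -5)
At (-1, 3, -2): (-2, 0, -5).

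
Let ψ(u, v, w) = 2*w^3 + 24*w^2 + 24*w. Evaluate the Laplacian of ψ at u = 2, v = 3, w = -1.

36

∂²ψ/∂u² = 0
∂²ψ/∂v² = 0
∂²ψ/∂w² = 12*(w + 4)
∇²ψ = 12*w + 48
At (2, 3, -1): 36.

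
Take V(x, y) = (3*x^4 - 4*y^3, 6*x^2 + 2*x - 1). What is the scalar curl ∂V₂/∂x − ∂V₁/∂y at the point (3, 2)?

86

∂V₂/∂x = 12*x + 2
∂V₁/∂y = -12*y^2
Scalar curl = 12*x + 12*y^2 + 2
At (3, 2): 86.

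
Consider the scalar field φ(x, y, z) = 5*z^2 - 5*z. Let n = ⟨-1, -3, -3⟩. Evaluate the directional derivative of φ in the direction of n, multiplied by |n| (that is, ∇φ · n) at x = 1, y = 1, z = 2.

∂φ/∂x = 0
∂φ/∂y = 0
∂φ/∂z = 10*z - 5
∇φ at (1, 1, 2) = (0, 0, 15)
∇φ · n = (0)(-1) + (0)(-3) + (15)(-3) = -45

-45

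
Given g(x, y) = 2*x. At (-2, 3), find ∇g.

(2, 0)

∂g/∂x = 2
∂g/∂y = 0
∇g = (2, 0)
At (-2, 3): (2, 0).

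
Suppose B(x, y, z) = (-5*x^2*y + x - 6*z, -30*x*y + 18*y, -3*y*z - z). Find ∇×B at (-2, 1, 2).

(-6, -6, -10)

(∇×B)₁ = ∂B₃/∂y − ∂B₂/∂z = -3*z
(∇×B)₂ = ∂B₁/∂z − ∂B₃/∂x = -6
(∇×B)₃ = ∂B₂/∂x − ∂B₁/∂y = 5*x^2 - 30*y
∇×B = (-3*z, -6, 5*x^2 - 30*y)
At (-2, 1, 2): (-6, -6, -10).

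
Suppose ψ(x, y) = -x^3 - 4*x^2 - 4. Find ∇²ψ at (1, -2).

∂²ψ/∂x² = -2*(3*x + 4)
∂²ψ/∂y² = 0
∇²ψ = -6*x - 8
At (1, -2): -14.

-14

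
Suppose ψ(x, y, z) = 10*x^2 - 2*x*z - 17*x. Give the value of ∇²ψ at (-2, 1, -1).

20

∂²ψ/∂x² = 20
∂²ψ/∂y² = 0
∂²ψ/∂z² = 0
∇²ψ = 20
At (-2, 1, -1): 20.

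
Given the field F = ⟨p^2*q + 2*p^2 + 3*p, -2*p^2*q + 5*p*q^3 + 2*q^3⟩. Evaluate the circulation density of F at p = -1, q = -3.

∂F₂/∂p = -4*p*q + 5*q^3
∂F₁/∂q = p^2
Scalar curl = -p^2 - 4*p*q + 5*q^3
At (-1, -3): -148.

-148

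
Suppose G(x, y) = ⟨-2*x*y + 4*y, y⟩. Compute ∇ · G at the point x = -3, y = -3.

∂G₁/∂x = -2*y
∂G₂/∂y = 1
∇·G = -2*y + 1
At (-3, -3): 7.

7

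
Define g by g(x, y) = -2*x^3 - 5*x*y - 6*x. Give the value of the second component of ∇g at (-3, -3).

(∇g)_2 = ∂g/∂y = -5*x
At (-3, -3): 15.

15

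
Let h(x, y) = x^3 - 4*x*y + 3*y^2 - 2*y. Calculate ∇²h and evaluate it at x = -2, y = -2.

∂²h/∂x² = 6*x
∂²h/∂y² = 6
∇²h = 6*x + 6
At (-2, -2): -6.

-6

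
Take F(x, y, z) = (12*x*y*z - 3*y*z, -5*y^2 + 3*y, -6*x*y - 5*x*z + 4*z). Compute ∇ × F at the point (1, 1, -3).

(-6, 0, 27)

(∇×F)₁ = ∂F₃/∂y − ∂F₂/∂z = -6*x
(∇×F)₂ = ∂F₁/∂z − ∂F₃/∂x = 12*x*y + 3*y + 5*z
(∇×F)₃ = ∂F₂/∂x − ∂F₁/∂y = -12*x*z + 3*z
∇×F = (-6*x, 12*x*y + 3*y + 5*z, -12*x*z + 3*z)
At (1, 1, -3): (-6, 0, 27).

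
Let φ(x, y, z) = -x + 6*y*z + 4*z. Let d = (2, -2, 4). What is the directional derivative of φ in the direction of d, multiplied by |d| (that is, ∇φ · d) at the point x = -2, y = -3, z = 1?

-70

∂φ/∂x = -1
∂φ/∂y = 6*z
∂φ/∂z = 6*y + 4
∇φ at (-2, -3, 1) = (-1, 6, -14)
∇φ · d = (-1)(2) + (6)(-2) + (-14)(4) = -70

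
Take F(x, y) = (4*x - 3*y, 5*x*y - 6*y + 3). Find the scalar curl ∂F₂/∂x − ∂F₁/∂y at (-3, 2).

∂F₂/∂x = 5*y
∂F₁/∂y = -3
Scalar curl = 5*y + 3
At (-3, 2): 13.

13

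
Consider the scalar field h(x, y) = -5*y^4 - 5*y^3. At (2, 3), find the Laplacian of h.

∂²h/∂x² = 0
∂²h/∂y² = -30*y*(2*y + 1)
∇²h = -60*y^2 - 30*y
At (2, 3): -630.

-630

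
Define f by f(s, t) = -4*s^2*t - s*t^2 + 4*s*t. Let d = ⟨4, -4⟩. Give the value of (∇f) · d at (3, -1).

148

∂f/∂s = -8*s*t - t^2 + 4*t
∂f/∂t = -4*s^2 - 2*s*t + 4*s
∇f at (3, -1) = (19, -18)
∇f · d = (19)(4) + (-18)(-4) = 148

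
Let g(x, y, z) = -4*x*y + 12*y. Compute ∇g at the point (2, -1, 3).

(4, 4, 0)

∂g/∂x = -4*y
∂g/∂y = -4*x + 12
∂g/∂z = 0
∇g = (-4*y, -4*x + 12, 0)
At (2, -1, 3): (4, 4, 0).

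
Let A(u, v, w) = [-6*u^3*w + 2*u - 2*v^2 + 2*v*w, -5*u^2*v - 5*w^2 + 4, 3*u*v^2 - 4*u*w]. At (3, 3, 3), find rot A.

(∇×A)₁ = ∂A₃/∂v − ∂A₂/∂w = 6*u*v + 10*w
(∇×A)₂ = ∂A₁/∂w − ∂A₃/∂u = -6*u^3 - 3*v^2 + 2*v + 4*w
(∇×A)₃ = ∂A₂/∂u − ∂A₁/∂v = -10*u*v + 4*v - 2*w
∇×A = (6*u*v + 10*w, -6*u^3 - 3*v^2 + 2*v + 4*w, -10*u*v + 4*v - 2*w)
At (3, 3, 3): (84, -171, -84).

(84, -171, -84)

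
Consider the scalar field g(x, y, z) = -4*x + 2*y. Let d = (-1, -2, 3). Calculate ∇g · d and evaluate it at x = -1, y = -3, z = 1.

0

∂g/∂x = -4
∂g/∂y = 2
∂g/∂z = 0
∇g at (-1, -3, 1) = (-4, 2, 0)
∇g · d = (-4)(-1) + (2)(-2) + (0)(3) = 0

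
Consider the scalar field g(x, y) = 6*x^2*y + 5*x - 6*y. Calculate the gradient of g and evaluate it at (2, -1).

∂g/∂x = 12*x*y + 5
∂g/∂y = 6*x^2 - 6
∇g = (12*x*y + 5, 6*x^2 - 6)
At (2, -1): (-19, 18).

(-19, 18)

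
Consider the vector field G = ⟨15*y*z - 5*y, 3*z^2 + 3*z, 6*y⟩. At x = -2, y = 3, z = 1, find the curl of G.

(∇×G)₁ = ∂G₃/∂y − ∂G₂/∂z = -6*z + 3
(∇×G)₂ = ∂G₁/∂z − ∂G₃/∂x = 15*y
(∇×G)₃ = ∂G₂/∂x − ∂G₁/∂y = -15*z + 5
∇×G = (-6*z + 3, 15*y, -15*z + 5)
At (-2, 3, 1): (-3, 45, -10).

(-3, 45, -10)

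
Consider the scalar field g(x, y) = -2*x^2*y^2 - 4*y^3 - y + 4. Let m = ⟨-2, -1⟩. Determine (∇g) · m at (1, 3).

∂g/∂x = -4*x*y^2
∂g/∂y = -4*x^2*y - 12*y^2 - 1
∇g at (1, 3) = (-36, -121)
∇g · m = (-36)(-2) + (-121)(-1) = 193

193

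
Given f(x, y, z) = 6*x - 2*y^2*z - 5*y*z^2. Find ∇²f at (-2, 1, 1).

∂²f/∂x² = 0
∂²f/∂y² = -4*z
∂²f/∂z² = -10*y
∇²f = -10*y - 4*z
At (-2, 1, 1): -14.

-14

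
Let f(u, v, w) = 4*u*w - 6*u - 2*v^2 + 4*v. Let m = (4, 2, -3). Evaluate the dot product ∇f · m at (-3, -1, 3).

∂f/∂u = 4*w - 6
∂f/∂v = -4*v + 4
∂f/∂w = 4*u
∇f at (-3, -1, 3) = (6, 8, -12)
∇f · m = (6)(4) + (8)(2) + (-12)(-3) = 76

76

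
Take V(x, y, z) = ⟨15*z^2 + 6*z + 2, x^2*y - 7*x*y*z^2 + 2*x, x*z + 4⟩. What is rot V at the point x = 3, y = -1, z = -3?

(126, -81, 59)

(∇×V)₁ = ∂V₃/∂y − ∂V₂/∂z = 14*x*y*z
(∇×V)₂ = ∂V₁/∂z − ∂V₃/∂x = 29*z + 6
(∇×V)₃ = ∂V₂/∂x − ∂V₁/∂y = 2*x*y - 7*y*z^2 + 2
∇×V = (14*x*y*z, 29*z + 6, 2*x*y - 7*y*z^2 + 2)
At (3, -1, -3): (126, -81, 59).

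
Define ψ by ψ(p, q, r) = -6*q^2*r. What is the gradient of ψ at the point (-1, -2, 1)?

(0, 24, -24)

∂ψ/∂p = 0
∂ψ/∂q = -12*q*r
∂ψ/∂r = -6*q^2
∇ψ = (0, -12*q*r, -6*q^2)
At (-1, -2, 1): (0, 24, -24).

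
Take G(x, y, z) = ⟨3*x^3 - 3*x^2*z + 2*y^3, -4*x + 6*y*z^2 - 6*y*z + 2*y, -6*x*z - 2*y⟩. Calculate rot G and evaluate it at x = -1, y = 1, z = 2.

(-20, 9, -10)

(∇×G)₁ = ∂G₃/∂y − ∂G₂/∂z = -12*y*z + 6*y - 2
(∇×G)₂ = ∂G₁/∂z − ∂G₃/∂x = -3*x^2 + 6*z
(∇×G)₃ = ∂G₂/∂x − ∂G₁/∂y = -6*y^2 - 4
∇×G = (-12*y*z + 6*y - 2, -3*x^2 + 6*z, -6*y^2 - 4)
At (-1, 1, 2): (-20, 9, -10).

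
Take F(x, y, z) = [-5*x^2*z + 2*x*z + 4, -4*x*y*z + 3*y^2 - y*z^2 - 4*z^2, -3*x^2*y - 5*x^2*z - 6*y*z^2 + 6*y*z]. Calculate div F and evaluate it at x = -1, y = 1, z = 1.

10

∂F₁/∂x = -10*x*z + 2*z
∂F₂/∂y = -4*x*z + 6*y - z^2
∂F₃/∂z = -5*x^2 - 12*y*z + 6*y
∇·F = -5*x^2 - 14*x*z - 12*y*z + 12*y - z^2 + 2*z
At (-1, 1, 1): 10.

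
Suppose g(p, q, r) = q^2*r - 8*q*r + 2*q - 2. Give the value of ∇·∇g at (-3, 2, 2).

4

∂²g/∂p² = 0
∂²g/∂q² = 2*r
∂²g/∂r² = 0
∇²g = 2*r
At (-3, 2, 2): 4.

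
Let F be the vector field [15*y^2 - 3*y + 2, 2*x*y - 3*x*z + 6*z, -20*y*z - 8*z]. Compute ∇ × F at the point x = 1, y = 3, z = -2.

(37, 0, -75)

(∇×F)₁ = ∂F₃/∂y − ∂F₂/∂z = 3*x - 20*z - 6
(∇×F)₂ = ∂F₁/∂z − ∂F₃/∂x = 0
(∇×F)₃ = ∂F₂/∂x − ∂F₁/∂y = -28*y - 3*z + 3
∇×F = (3*x - 20*z - 6, 0, -28*y - 3*z + 3)
At (1, 3, -2): (37, 0, -75).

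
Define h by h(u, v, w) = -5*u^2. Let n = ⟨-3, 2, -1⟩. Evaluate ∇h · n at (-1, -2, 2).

-30

∂h/∂u = -10*u
∂h/∂v = 0
∂h/∂w = 0
∇h at (-1, -2, 2) = (10, 0, 0)
∇h · n = (10)(-3) + (0)(2) + (0)(-1) = -30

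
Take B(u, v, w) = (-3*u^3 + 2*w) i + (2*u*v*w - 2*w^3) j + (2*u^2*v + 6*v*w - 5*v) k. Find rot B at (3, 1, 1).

(19, -10, 2)

(∇×B)₁ = ∂B₃/∂v − ∂B₂/∂w = 2*u^2 - 2*u*v + 6*w^2 + 6*w - 5
(∇×B)₂ = ∂B₁/∂w − ∂B₃/∂u = -4*u*v + 2
(∇×B)₃ = ∂B₂/∂u − ∂B₁/∂v = 2*v*w
∇×B = (2*u^2 - 2*u*v + 6*w^2 + 6*w - 5, -4*u*v + 2, 2*v*w)
At (3, 1, 1): (19, -10, 2).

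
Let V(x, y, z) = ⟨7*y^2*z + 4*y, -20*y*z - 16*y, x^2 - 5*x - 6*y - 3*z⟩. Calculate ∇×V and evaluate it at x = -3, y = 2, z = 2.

(34, 39, -60)

(∇×V)₁ = ∂V₃/∂y − ∂V₂/∂z = 20*y - 6
(∇×V)₂ = ∂V₁/∂z − ∂V₃/∂x = -2*x + 7*y^2 + 5
(∇×V)₃ = ∂V₂/∂x − ∂V₁/∂y = -14*y*z - 4
∇×V = (20*y - 6, -2*x + 7*y^2 + 5, -14*y*z - 4)
At (-3, 2, 2): (34, 39, -60).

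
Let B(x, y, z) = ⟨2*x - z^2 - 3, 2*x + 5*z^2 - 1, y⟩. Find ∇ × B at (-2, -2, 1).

(∇×B)₁ = ∂B₃/∂y − ∂B₂/∂z = -10*z + 1
(∇×B)₂ = ∂B₁/∂z − ∂B₃/∂x = -2*z
(∇×B)₃ = ∂B₂/∂x − ∂B₁/∂y = 2
∇×B = (-10*z + 1, -2*z, 2)
At (-2, -2, 1): (-9, -2, 2).

(-9, -2, 2)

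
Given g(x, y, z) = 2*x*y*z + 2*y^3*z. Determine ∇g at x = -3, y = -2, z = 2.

(-8, 36, -4)

∂g/∂x = 2*y*z
∂g/∂y = 2*x*z + 6*y^2*z
∂g/∂z = 2*x*y + 2*y^3
∇g = (2*y*z, 2*x*z + 6*y^2*z, 2*x*y + 2*y^3)
At (-3, -2, 2): (-8, 36, -4).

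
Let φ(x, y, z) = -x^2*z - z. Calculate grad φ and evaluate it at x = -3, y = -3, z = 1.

∂φ/∂x = -2*x*z
∂φ/∂y = 0
∂φ/∂z = -x^2 - 1
∇φ = (-2*x*z, 0, -x^2 - 1)
At (-3, -3, 1): (6, 0, -10).

(6, 0, -10)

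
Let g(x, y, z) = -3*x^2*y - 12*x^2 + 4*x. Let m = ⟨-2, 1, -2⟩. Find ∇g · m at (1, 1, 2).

49

∂g/∂x = -6*x*y - 24*x + 4
∂g/∂y = -3*x^2
∂g/∂z = 0
∇g at (1, 1, 2) = (-26, -3, 0)
∇g · m = (-26)(-2) + (-3)(1) + (0)(-2) = 49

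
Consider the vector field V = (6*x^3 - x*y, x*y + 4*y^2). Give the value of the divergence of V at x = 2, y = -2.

∂V₁/∂x = 18*x^2 - y
∂V₂/∂y = x + 8*y
∇·V = 18*x^2 + x + 7*y
At (2, -2): 60.

60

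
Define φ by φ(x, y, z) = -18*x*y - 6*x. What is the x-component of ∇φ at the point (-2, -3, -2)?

(∇φ)_1 = ∂φ/∂x = -18*y - 6
At (-2, -3, -2): 48.

48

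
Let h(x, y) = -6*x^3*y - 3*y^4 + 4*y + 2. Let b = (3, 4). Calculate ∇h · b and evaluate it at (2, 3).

∂h/∂x = -18*x^2*y
∂h/∂y = -6*x^3 - 12*y^3 + 4
∇h at (2, 3) = (-216, -368)
∇h · b = (-216)(3) + (-368)(4) = -2120

-2120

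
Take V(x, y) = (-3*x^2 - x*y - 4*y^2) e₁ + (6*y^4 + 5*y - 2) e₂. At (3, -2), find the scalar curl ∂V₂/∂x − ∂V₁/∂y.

-13

∂V₂/∂x = 0
∂V₁/∂y = -x - 8*y
Scalar curl = x + 8*y
At (3, -2): -13.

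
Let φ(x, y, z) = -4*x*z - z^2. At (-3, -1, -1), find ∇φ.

∂φ/∂x = -4*z
∂φ/∂y = 0
∂φ/∂z = -4*x - 2*z
∇φ = (-4*z, 0, -4*x - 2*z)
At (-3, -1, -1): (4, 0, 14).

(4, 0, 14)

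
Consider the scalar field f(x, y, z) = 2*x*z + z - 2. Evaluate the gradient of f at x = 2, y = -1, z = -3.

(-6, 0, 5)

∂f/∂x = 2*z
∂f/∂y = 0
∂f/∂z = 2*x + 1
∇f = (2*z, 0, 2*x + 1)
At (2, -1, -3): (-6, 0, 5).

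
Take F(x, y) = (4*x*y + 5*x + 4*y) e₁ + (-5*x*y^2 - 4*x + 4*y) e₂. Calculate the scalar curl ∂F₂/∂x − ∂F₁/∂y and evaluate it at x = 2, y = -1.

∂F₂/∂x = -5*y^2 - 4
∂F₁/∂y = 4*x + 4
Scalar curl = -4*x - 5*y^2 - 8
At (2, -1): -21.

-21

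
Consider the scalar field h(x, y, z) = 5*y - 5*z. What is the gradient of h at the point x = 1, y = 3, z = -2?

∂h/∂x = 0
∂h/∂y = 5
∂h/∂z = -5
∇h = (0, 5, -5)
At (1, 3, -2): (0, 5, -5).

(0, 5, -5)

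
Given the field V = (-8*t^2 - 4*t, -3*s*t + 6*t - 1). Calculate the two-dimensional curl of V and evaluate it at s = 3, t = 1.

17

∂V₂/∂s = -3*t
∂V₁/∂t = -16*t - 4
Scalar curl = 13*t + 4
At (3, 1): 17.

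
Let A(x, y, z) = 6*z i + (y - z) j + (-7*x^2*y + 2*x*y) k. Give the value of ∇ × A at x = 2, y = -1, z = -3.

(∇×A)₁ = ∂A₃/∂y − ∂A₂/∂z = -7*x^2 + 2*x + 1
(∇×A)₂ = ∂A₁/∂z − ∂A₃/∂x = 14*x*y - 2*y + 6
(∇×A)₃ = ∂A₂/∂x − ∂A₁/∂y = 0
∇×A = (-7*x^2 + 2*x + 1, 14*x*y - 2*y + 6, 0)
At (2, -1, -3): (-23, -20, 0).

(-23, -20, 0)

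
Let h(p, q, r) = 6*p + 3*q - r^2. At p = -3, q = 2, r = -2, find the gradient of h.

∂h/∂p = 6
∂h/∂q = 3
∂h/∂r = -2*r
∇h = (6, 3, -2*r)
At (-3, 2, -2): (6, 3, 4).

(6, 3, 4)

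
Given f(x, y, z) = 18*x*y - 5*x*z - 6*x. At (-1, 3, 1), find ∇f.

(43, -18, 5)

∂f/∂x = 18*y - 5*z - 6
∂f/∂y = 18*x
∂f/∂z = -5*x
∇f = (18*y - 5*z - 6, 18*x, -5*x)
At (-1, 3, 1): (43, -18, 5).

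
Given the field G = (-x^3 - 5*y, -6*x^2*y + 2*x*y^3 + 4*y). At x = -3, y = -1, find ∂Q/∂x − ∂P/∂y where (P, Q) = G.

-33

∂G₂/∂x = -12*x*y + 2*y^3
∂G₁/∂y = -5
Scalar curl = -12*x*y + 2*y^3 + 5
At (-3, -1): -33.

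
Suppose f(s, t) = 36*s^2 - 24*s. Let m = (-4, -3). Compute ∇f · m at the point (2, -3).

∂f/∂s = 72*s - 24
∂f/∂t = 0
∇f at (2, -3) = (120, 0)
∇f · m = (120)(-4) + (0)(-3) = -480

-480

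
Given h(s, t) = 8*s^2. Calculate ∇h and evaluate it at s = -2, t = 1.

∂h/∂s = 16*s
∂h/∂t = 0
∇h = (16*s, 0)
At (-2, 1): (-32, 0).

(-32, 0)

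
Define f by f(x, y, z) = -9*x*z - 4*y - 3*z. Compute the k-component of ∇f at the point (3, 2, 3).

(∇f)_3 = ∂f/∂z = -9*x - 3
At (3, 2, 3): -30.

-30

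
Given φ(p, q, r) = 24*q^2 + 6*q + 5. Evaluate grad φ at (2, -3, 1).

(0, -138, 0)

∂φ/∂p = 0
∂φ/∂q = 48*q + 6
∂φ/∂r = 0
∇φ = (0, 48*q + 6, 0)
At (2, -3, 1): (0, -138, 0).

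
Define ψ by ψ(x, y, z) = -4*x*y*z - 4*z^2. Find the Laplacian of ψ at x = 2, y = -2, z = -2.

-8

∂²ψ/∂x² = 0
∂²ψ/∂y² = 0
∂²ψ/∂z² = -8
∇²ψ = -8
At (2, -2, -2): -8.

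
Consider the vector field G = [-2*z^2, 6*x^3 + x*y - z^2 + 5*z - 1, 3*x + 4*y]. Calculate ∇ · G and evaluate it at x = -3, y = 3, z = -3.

∂G₁/∂x = 0
∂G₂/∂y = x
∂G₃/∂z = 0
∇·G = x
At (-3, 3, -3): -3.

-3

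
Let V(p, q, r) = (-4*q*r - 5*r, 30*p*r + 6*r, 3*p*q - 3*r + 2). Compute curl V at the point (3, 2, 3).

(-87, -19, 102)

(∇×V)₁ = ∂V₃/∂q − ∂V₂/∂r = -27*p - 6
(∇×V)₂ = ∂V₁/∂r − ∂V₃/∂p = -7*q - 5
(∇×V)₃ = ∂V₂/∂p − ∂V₁/∂q = 34*r
∇×V = (-27*p - 6, -7*q - 5, 34*r)
At (3, 2, 3): (-87, -19, 102).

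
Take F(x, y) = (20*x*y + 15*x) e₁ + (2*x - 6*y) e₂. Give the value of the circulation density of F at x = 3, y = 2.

-58

∂F₂/∂x = 2
∂F₁/∂y = 20*x
Scalar curl = -20*x + 2
At (3, 2): -58.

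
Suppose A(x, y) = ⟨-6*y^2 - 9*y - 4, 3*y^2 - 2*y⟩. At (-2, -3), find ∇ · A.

-20

∂A₁/∂x = 0
∂A₂/∂y = 6*y - 2
∇·A = 6*y - 2
At (-2, -3): -20.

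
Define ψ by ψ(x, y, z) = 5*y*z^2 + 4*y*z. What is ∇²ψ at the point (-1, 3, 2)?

30

∂²ψ/∂x² = 0
∂²ψ/∂y² = 0
∂²ψ/∂z² = 10*y
∇²ψ = 10*y
At (-1, 3, 2): 30.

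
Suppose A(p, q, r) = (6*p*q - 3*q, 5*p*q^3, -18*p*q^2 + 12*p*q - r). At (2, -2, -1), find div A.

107

∂A₁/∂p = 6*q
∂A₂/∂q = 15*p*q^2
∂A₃/∂r = -1
∇·A = 15*p*q^2 + 6*q - 1
At (2, -2, -1): 107.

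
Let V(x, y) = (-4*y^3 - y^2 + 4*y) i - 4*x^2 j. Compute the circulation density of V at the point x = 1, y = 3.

∂V₂/∂x = -8*x
∂V₁/∂y = -12*y^2 - 2*y + 4
Scalar curl = -8*x + 12*y^2 + 2*y - 4
At (1, 3): 102.

102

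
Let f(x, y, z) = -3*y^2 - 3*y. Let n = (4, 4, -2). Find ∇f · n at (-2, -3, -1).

60

∂f/∂x = 0
∂f/∂y = -6*y - 3
∂f/∂z = 0
∇f at (-2, -3, -1) = (0, 15, 0)
∇f · n = (0)(4) + (15)(4) + (0)(-2) = 60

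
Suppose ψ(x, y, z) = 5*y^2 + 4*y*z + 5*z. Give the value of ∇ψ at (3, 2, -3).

∂ψ/∂x = 0
∂ψ/∂y = 10*y + 4*z
∂ψ/∂z = 4*y + 5
∇ψ = (0, 10*y + 4*z, 4*y + 5)
At (3, 2, -3): (0, 8, 13).

(0, 8, 13)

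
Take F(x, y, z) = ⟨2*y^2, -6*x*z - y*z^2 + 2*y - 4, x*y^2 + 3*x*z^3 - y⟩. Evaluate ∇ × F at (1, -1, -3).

(9, 80, 22)

(∇×F)₁ = ∂F₃/∂y − ∂F₂/∂z = 2*x*y + 6*x + 2*y*z - 1
(∇×F)₂ = ∂F₁/∂z − ∂F₃/∂x = -y^2 - 3*z^3
(∇×F)₃ = ∂F₂/∂x − ∂F₁/∂y = -4*y - 6*z
∇×F = (2*x*y + 6*x + 2*y*z - 1, -y^2 - 3*z^3, -4*y - 6*z)
At (1, -1, -3): (9, 80, 22).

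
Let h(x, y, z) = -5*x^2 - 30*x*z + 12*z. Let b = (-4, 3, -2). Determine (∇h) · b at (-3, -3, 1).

-204

∂h/∂x = -10*x - 30*z
∂h/∂y = 0
∂h/∂z = -30*x + 12
∇h at (-3, -3, 1) = (0, 0, 102)
∇h · b = (0)(-4) + (0)(3) + (102)(-2) = -204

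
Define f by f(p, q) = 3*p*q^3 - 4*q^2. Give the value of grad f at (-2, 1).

∂f/∂p = 3*q^3
∂f/∂q = 9*p*q^2 - 8*q
∇f = (3*q^3, 9*p*q^2 - 8*q)
At (-2, 1): (3, -26).

(3, -26)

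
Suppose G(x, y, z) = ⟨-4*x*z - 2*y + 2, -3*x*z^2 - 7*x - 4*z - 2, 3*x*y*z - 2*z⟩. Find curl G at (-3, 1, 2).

(-50, 6, -17)

(∇×G)₁ = ∂G₃/∂y − ∂G₂/∂z = 9*x*z + 4
(∇×G)₂ = ∂G₁/∂z − ∂G₃/∂x = -4*x - 3*y*z
(∇×G)₃ = ∂G₂/∂x − ∂G₁/∂y = -3*z^2 - 5
∇×G = (9*x*z + 4, -4*x - 3*y*z, -3*z^2 - 5)
At (-3, 1, 2): (-50, 6, -17).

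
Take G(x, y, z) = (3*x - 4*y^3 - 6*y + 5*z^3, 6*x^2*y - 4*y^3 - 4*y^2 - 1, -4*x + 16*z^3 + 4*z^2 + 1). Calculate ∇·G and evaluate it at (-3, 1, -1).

77

∂G₁/∂x = 3
∂G₂/∂y = 6*x^2 - 12*y^2 - 8*y
∂G₃/∂z = 48*z^2 + 8*z
∇·G = 6*x^2 - 12*y^2 - 8*y + 48*z^2 + 8*z + 3
At (-3, 1, -1): 77.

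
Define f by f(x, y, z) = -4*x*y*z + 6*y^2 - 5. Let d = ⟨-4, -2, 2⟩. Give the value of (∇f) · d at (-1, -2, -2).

112

∂f/∂x = -4*y*z
∂f/∂y = -4*x*z + 12*y
∂f/∂z = -4*x*y
∇f at (-1, -2, -2) = (-16, -32, -8)
∇f · d = (-16)(-4) + (-32)(-2) + (-8)(2) = 112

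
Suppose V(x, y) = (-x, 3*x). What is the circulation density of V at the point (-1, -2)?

∂V₂/∂x = 3
∂V₁/∂y = 0
Scalar curl = 3
At (-1, -2): 3.

3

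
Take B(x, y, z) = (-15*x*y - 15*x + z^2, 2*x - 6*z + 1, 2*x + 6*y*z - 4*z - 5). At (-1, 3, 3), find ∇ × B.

(24, 4, -13)

(∇×B)₁ = ∂B₃/∂y − ∂B₂/∂z = 6*z + 6
(∇×B)₂ = ∂B₁/∂z − ∂B₃/∂x = 2*z - 2
(∇×B)₃ = ∂B₂/∂x − ∂B₁/∂y = 15*x + 2
∇×B = (6*z + 6, 2*z - 2, 15*x + 2)
At (-1, 3, 3): (24, 4, -13).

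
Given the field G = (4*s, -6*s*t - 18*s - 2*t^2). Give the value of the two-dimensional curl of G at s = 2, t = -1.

-12

∂G₂/∂s = -6*t - 18
∂G₁/∂t = 0
Scalar curl = -6*t - 18
At (2, -1): -12.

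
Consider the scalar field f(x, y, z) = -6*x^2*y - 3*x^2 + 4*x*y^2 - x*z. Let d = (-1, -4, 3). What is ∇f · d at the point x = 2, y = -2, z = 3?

∂f/∂x = -12*x*y - 6*x + 4*y^2 - z
∂f/∂y = -6*x^2 + 8*x*y
∂f/∂z = -x
∇f at (2, -2, 3) = (49, -56, -2)
∇f · d = (49)(-1) + (-56)(-4) + (-2)(3) = 169

169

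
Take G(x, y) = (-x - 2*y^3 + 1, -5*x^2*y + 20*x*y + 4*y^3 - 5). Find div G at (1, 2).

∂G₁/∂x = -1
∂G₂/∂y = -5*x^2 + 20*x + 12*y^2
∇·G = -5*x^2 + 20*x + 12*y^2 - 1
At (1, 2): 62.

62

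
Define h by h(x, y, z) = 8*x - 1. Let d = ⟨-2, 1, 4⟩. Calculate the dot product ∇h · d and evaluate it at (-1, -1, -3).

-16

∂h/∂x = 8
∂h/∂y = 0
∂h/∂z = 0
∇h at (-1, -1, -3) = (8, 0, 0)
∇h · d = (8)(-2) + (0)(1) + (0)(4) = -16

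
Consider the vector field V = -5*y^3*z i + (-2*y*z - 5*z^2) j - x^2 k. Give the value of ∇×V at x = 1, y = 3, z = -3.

(-24, -133, -405)

(∇×V)₁ = ∂V₃/∂y − ∂V₂/∂z = 2*y + 10*z
(∇×V)₂ = ∂V₁/∂z − ∂V₃/∂x = 2*x - 5*y^3
(∇×V)₃ = ∂V₂/∂x − ∂V₁/∂y = 15*y^2*z
∇×V = (2*y + 10*z, 2*x - 5*y^3, 15*y^2*z)
At (1, 3, -3): (-24, -133, -405).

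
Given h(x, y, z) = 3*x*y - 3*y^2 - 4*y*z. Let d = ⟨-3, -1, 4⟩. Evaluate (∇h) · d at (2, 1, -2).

∂h/∂x = 3*y
∂h/∂y = 3*x - 6*y - 4*z
∂h/∂z = -4*y
∇h at (2, 1, -2) = (3, 8, -4)
∇h · d = (3)(-3) + (8)(-1) + (-4)(4) = -33

-33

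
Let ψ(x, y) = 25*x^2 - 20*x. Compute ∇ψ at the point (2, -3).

(80, 0)

∂ψ/∂x = 50*x - 20
∂ψ/∂y = 0
∇ψ = (50*x - 20, 0)
At (2, -3): (80, 0).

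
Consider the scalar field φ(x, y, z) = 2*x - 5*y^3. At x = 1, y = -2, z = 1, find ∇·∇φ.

∂²φ/∂x² = 0
∂²φ/∂y² = -30*y
∂²φ/∂z² = 0
∇²φ = -30*y
At (1, -2, 1): 60.

60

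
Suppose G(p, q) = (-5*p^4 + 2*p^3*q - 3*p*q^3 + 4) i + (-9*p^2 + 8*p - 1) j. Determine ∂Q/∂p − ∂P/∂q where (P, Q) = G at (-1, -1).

19

∂G₂/∂p = -18*p + 8
∂G₁/∂q = 2*p^3 - 9*p*q^2
Scalar curl = -2*p^3 + 9*p*q^2 - 18*p + 8
At (-1, -1): 19.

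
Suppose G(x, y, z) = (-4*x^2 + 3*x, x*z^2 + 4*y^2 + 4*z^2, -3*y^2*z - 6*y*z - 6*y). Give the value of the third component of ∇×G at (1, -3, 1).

(∇×G)_3 = ∂G₂/∂x − ∂G₁/∂y
= z^2 − (0)
= z^2
At (1, -3, 1): 1.

1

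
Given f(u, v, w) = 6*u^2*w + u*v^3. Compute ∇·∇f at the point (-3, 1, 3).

18

∂²f/∂u² = 12*w
∂²f/∂v² = 6*u*v
∂²f/∂w² = 0
∇²f = 6*u*v + 12*w
At (-3, 1, 3): 18.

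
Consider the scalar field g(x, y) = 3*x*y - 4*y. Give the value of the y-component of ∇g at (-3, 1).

-13

(∇g)_2 = ∂g/∂y = 3*x - 4
At (-3, 1): -13.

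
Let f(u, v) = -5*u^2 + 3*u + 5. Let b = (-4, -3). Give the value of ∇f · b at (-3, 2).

-132

∂f/∂u = -10*u + 3
∂f/∂v = 0
∇f at (-3, 2) = (33, 0)
∇f · b = (33)(-4) + (0)(-3) = -132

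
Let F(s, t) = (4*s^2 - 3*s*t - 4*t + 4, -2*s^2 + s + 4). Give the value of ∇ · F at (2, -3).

∂F₁/∂s = 8*s - 3*t
∂F₂/∂t = 0
∇·F = 8*s - 3*t
At (2, -3): 25.

25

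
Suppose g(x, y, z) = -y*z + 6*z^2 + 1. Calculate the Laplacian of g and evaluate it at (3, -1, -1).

12

∂²g/∂x² = 0
∂²g/∂y² = 0
∂²g/∂z² = 12
∇²g = 12
At (3, -1, -1): 12.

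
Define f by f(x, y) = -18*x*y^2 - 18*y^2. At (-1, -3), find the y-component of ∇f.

(∇f)_2 = ∂f/∂y = -36*x*y - 36*y
At (-1, -3): 0.

0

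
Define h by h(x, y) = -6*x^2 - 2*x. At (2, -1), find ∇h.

(-26, 0)

∂h/∂x = -12*x - 2
∂h/∂y = 0
∇h = (-12*x - 2, 0)
At (2, -1): (-26, 0).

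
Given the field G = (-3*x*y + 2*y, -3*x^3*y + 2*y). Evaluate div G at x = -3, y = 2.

∂G₁/∂x = -3*y
∂G₂/∂y = -3*x^3 + 2
∇·G = -3*x^3 - 3*y + 2
At (-3, 2): 77.

77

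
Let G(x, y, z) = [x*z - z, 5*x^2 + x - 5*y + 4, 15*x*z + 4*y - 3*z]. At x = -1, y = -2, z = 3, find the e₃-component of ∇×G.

-9

(∇×G)_3 = ∂G₂/∂x − ∂G₁/∂y
= 10*x + 1 − (0)
= 10*x + 1
At (-1, -2, 3): -9.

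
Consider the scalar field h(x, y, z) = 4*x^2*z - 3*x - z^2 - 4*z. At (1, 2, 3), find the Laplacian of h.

∂²h/∂x² = 8*z
∂²h/∂y² = 0
∂²h/∂z² = -2
∇²h = 8*z - 2
At (1, 2, 3): 22.

22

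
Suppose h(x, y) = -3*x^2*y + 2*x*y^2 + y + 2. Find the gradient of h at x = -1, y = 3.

∂h/∂x = -6*x*y + 2*y^2
∂h/∂y = -3*x^2 + 4*x*y + 1
∇h = (-6*x*y + 2*y^2, -3*x^2 + 4*x*y + 1)
At (-1, 3): (36, -14).

(36, -14)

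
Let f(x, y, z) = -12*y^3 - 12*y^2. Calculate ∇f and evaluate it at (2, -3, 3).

(0, -252, 0)

∂f/∂x = 0
∂f/∂y = -36*y^2 - 24*y
∂f/∂z = 0
∇f = (0, -36*y^2 - 24*y, 0)
At (2, -3, 3): (0, -252, 0).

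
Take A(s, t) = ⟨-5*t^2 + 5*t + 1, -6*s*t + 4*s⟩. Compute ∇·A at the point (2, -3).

-12

∂A₁/∂s = 0
∂A₂/∂t = -6*s
∇·A = -6*s
At (2, -3): -12.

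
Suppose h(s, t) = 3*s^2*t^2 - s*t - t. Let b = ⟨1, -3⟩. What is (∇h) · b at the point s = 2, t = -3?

∂h/∂s = 6*s*t^2 - t
∂h/∂t = 6*s^2*t - s - 1
∇h at (2, -3) = (111, -75)
∇h · b = (111)(1) + (-75)(-3) = 336

336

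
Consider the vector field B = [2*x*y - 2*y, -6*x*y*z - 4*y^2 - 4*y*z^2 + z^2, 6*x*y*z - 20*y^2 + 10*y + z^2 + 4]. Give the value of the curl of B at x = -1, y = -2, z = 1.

(78, 12, 16)

(∇×B)₁ = ∂B₃/∂y − ∂B₂/∂z = 6*x*y + 6*x*z + 8*y*z - 40*y - 2*z + 10
(∇×B)₂ = ∂B₁/∂z − ∂B₃/∂x = -6*y*z
(∇×B)₃ = ∂B₂/∂x − ∂B₁/∂y = -2*x - 6*y*z + 2
∇×B = (6*x*y + 6*x*z + 8*y*z - 40*y - 2*z + 10, -6*y*z, -2*x - 6*y*z + 2)
At (-1, -2, 1): (78, 12, 16).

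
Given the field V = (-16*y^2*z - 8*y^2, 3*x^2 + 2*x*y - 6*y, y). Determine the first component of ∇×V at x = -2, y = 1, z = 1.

(∇×V)_1 = ∂V₃/∂y − ∂V₂/∂z
= 1 − (0)
= 1
At (-2, 1, 1): 1.

1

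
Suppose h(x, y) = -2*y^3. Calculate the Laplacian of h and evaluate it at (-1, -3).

∂²h/∂x² = 0
∂²h/∂y² = -12*y
∇²h = -12*y
At (-1, -3): 36.

36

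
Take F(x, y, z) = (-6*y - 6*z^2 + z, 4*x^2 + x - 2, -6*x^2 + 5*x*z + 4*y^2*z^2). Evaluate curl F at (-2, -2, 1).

(∇×F)₁ = ∂F₃/∂y − ∂F₂/∂z = 8*y*z^2
(∇×F)₂ = ∂F₁/∂z − ∂F₃/∂x = 12*x - 17*z + 1
(∇×F)₃ = ∂F₂/∂x − ∂F₁/∂y = 8*x + 7
∇×F = (8*y*z^2, 12*x - 17*z + 1, 8*x + 7)
At (-2, -2, 1): (-16, -40, -9).

(-16, -40, -9)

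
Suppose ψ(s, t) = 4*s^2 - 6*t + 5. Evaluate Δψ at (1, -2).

8

∂²ψ/∂s² = 8
∂²ψ/∂t² = 0
∇²ψ = 8
At (1, -2): 8.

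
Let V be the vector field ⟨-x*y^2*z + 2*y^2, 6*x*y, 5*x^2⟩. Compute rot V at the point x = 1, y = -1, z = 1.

(∇×V)₁ = ∂V₃/∂y − ∂V₂/∂z = 0
(∇×V)₂ = ∂V₁/∂z − ∂V₃/∂x = -x*y^2 - 10*x
(∇×V)₃ = ∂V₂/∂x − ∂V₁/∂y = 2*x*y*z + 2*y
∇×V = (0, -x*y^2 - 10*x, 2*x*y*z + 2*y)
At (1, -1, 1): (0, -11, -4).

(0, -11, -4)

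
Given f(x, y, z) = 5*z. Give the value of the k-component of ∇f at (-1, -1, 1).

5

(∇f)_3 = ∂f/∂z = 5
At (-1, -1, 1): 5.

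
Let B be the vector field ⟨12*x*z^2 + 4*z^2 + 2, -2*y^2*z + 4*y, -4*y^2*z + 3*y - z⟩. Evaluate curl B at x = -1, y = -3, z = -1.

(∇×B)₁ = ∂B₃/∂y − ∂B₂/∂z = 2*y^2 - 8*y*z + 3
(∇×B)₂ = ∂B₁/∂z − ∂B₃/∂x = 24*x*z + 8*z
(∇×B)₃ = ∂B₂/∂x − ∂B₁/∂y = 0
∇×B = (2*y^2 - 8*y*z + 3, 24*x*z + 8*z, 0)
At (-1, -3, -1): (-3, 16, 0).

(-3, 16, 0)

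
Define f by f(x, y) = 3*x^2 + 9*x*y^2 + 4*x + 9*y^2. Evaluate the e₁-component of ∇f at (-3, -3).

67

(∇f)_1 = ∂f/∂x = 6*x + 9*y^2 + 4
At (-3, -3): 67.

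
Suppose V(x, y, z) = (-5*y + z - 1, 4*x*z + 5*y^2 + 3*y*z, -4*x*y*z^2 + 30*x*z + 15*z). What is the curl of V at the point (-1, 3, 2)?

(11, -11, 13)

(∇×V)₁ = ∂V₃/∂y − ∂V₂/∂z = -4*x*z^2 - 4*x - 3*y
(∇×V)₂ = ∂V₁/∂z − ∂V₃/∂x = 4*y*z^2 - 30*z + 1
(∇×V)₃ = ∂V₂/∂x − ∂V₁/∂y = 4*z + 5
∇×V = (-4*x*z^2 - 4*x - 3*y, 4*y*z^2 - 30*z + 1, 4*z + 5)
At (-1, 3, 2): (11, -11, 13).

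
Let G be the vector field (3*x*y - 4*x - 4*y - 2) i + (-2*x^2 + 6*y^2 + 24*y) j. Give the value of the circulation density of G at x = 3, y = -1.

∂G₂/∂x = -4*x
∂G₁/∂y = 3*x - 4
Scalar curl = -7*x + 4
At (3, -1): -17.

-17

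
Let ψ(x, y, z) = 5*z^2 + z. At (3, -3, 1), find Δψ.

∂²ψ/∂x² = 0
∂²ψ/∂y² = 0
∂²ψ/∂z² = 10
∇²ψ = 10
At (3, -3, 1): 10.

10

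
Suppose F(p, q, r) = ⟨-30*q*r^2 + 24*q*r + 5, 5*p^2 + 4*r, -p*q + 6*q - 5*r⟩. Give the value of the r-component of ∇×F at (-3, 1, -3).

312

(∇×F)_3 = ∂F₂/∂p − ∂F₁/∂q
= 10*p − (-30*r^2 + 24*r)
= 10*p + 30*r^2 - 24*r
At (-3, 1, -3): 312.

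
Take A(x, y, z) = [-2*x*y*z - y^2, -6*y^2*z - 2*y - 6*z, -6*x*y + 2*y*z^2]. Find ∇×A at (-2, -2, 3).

(60, -20, -16)

(∇×A)₁ = ∂A₃/∂y − ∂A₂/∂z = -6*x + 6*y^2 + 2*z^2 + 6
(∇×A)₂ = ∂A₁/∂z − ∂A₃/∂x = -2*x*y + 6*y
(∇×A)₃ = ∂A₂/∂x − ∂A₁/∂y = 2*x*z + 2*y
∇×A = (-6*x + 6*y^2 + 2*z^2 + 6, -2*x*y + 6*y, 2*x*z + 2*y)
At (-2, -2, 3): (60, -20, -16).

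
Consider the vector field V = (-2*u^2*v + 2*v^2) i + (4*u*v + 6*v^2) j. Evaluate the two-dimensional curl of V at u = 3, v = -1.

18

∂V₂/∂u = 4*v
∂V₁/∂v = -2*u^2 + 4*v
Scalar curl = 2*u^2
At (3, -1): 18.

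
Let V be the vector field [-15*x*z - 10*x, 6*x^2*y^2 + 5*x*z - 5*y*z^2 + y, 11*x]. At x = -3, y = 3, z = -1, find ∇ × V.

(-15, 34, -329)

(∇×V)₁ = ∂V₃/∂y − ∂V₂/∂z = -5*x + 10*y*z
(∇×V)₂ = ∂V₁/∂z − ∂V₃/∂x = -15*x - 11
(∇×V)₃ = ∂V₂/∂x − ∂V₁/∂y = 12*x*y^2 + 5*z
∇×V = (-5*x + 10*y*z, -15*x - 11, 12*x*y^2 + 5*z)
At (-3, 3, -1): (-15, 34, -329).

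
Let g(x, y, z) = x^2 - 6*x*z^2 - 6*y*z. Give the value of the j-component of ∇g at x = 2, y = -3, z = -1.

6

(∇g)_2 = ∂g/∂y = -6*z
At (2, -3, -1): 6.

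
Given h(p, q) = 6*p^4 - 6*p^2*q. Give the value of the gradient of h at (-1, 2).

∂h/∂p = 24*p^3 - 12*p*q
∂h/∂q = -6*p^2
∇h = (24*p^3 - 12*p*q, -6*p^2)
At (-1, 2): (0, -6).

(0, -6)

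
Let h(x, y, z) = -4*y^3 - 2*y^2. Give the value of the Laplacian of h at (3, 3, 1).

∂²h/∂x² = 0
∂²h/∂y² = -4*(6*y + 1)
∂²h/∂z² = 0
∇²h = -24*y - 4
At (3, 3, 1): -76.

-76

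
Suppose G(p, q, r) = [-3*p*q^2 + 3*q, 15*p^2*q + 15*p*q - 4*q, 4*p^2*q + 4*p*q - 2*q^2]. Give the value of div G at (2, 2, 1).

74

∂G₁/∂p = -3*q^2
∂G₂/∂q = 15*p^2 + 15*p - 4
∂G₃/∂r = 0
∇·G = 15*p^2 + 15*p - 3*q^2 - 4
At (2, 2, 1): 74.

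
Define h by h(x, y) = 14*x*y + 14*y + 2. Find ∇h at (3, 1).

(14, 56)

∂h/∂x = 14*y
∂h/∂y = 14*x + 14
∇h = (14*y, 14*x + 14)
At (3, 1): (14, 56).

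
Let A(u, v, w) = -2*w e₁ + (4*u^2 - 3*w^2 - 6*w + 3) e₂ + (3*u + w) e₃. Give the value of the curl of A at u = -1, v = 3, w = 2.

(∇×A)₁ = ∂A₃/∂v − ∂A₂/∂w = 6*w + 6
(∇×A)₂ = ∂A₁/∂w − ∂A₃/∂u = -5
(∇×A)₃ = ∂A₂/∂u − ∂A₁/∂v = 8*u
∇×A = (6*w + 6, -5, 8*u)
At (-1, 3, 2): (18, -5, -8).

(18, -5, -8)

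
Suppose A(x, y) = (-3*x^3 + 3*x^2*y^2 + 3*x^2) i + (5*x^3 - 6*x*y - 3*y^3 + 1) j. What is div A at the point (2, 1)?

-33

∂A₁/∂x = -9*x^2 + 6*x*y^2 + 6*x
∂A₂/∂y = -6*x - 9*y^2
∇·A = -9*x^2 + 6*x*y^2 - 9*y^2
At (2, 1): -33.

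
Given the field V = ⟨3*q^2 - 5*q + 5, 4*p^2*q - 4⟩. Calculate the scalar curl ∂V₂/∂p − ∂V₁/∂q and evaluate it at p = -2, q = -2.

∂V₂/∂p = 8*p*q
∂V₁/∂q = 6*q - 5
Scalar curl = 8*p*q - 6*q + 5
At (-2, -2): 49.

49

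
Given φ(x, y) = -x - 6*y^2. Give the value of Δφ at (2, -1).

∂²φ/∂x² = 0
∂²φ/∂y² = -12
∇²φ = -12
At (2, -1): -12.

-12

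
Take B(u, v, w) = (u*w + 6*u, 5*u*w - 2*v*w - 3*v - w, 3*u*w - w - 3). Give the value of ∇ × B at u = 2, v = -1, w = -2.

(∇×B)₁ = ∂B₃/∂v − ∂B₂/∂w = -5*u + 2*v + 1
(∇×B)₂ = ∂B₁/∂w − ∂B₃/∂u = u - 3*w
(∇×B)₃ = ∂B₂/∂u − ∂B₁/∂v = 5*w
∇×B = (-5*u + 2*v + 1, u - 3*w, 5*w)
At (2, -1, -2): (-11, 8, -10).

(-11, 8, -10)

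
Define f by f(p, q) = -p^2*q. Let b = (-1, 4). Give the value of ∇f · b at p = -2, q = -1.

∂f/∂p = -2*p*q
∂f/∂q = -p^2
∇f at (-2, -1) = (-4, -4)
∇f · b = (-4)(-1) + (-4)(4) = -12

-12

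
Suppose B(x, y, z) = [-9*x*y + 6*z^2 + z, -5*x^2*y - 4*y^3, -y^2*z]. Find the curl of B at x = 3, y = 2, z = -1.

(4, -11, -33)

(∇×B)₁ = ∂B₃/∂y − ∂B₂/∂z = -2*y*z
(∇×B)₂ = ∂B₁/∂z − ∂B₃/∂x = 12*z + 1
(∇×B)₃ = ∂B₂/∂x − ∂B₁/∂y = -10*x*y + 9*x
∇×B = (-2*y*z, 12*z + 1, -10*x*y + 9*x)
At (3, 2, -1): (4, -11, -33).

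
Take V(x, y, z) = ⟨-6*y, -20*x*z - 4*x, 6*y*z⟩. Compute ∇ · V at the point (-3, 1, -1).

∂V₁/∂x = 0
∂V₂/∂y = 0
∂V₃/∂z = 6*y
∇·V = 6*y
At (-3, 1, -1): 6.

6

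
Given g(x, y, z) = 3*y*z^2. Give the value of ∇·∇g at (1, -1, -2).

-6

∂²g/∂x² = 0
∂²g/∂y² = 0
∂²g/∂z² = 6*y
∇²g = 6*y
At (1, -1, -2): -6.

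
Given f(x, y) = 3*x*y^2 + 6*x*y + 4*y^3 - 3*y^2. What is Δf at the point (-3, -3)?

-96

∂²f/∂x² = 0
∂²f/∂y² = 6*(x + 4*y - 1)
∇²f = 6*x + 24*y - 6
At (-3, -3): -96.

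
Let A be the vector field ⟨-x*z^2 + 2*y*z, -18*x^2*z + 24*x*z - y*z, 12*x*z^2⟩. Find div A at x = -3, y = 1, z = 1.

-74

∂A₁/∂x = -z^2
∂A₂/∂y = -z
∂A₃/∂z = 24*x*z
∇·A = 24*x*z - z^2 - z
At (-3, 1, 1): -74.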